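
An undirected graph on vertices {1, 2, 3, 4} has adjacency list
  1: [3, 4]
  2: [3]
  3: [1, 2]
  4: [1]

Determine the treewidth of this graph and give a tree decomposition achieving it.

Treewidth 1.
Bags: B1 = {2, 3}  B2 = {1, 3}  B3 = {1, 4}
Tree: B1–B2, B2–B3

Every bag has size at most 2, so the width is 2 − 1 = 1 and tw(G) ≤ 1. Since G has at least one edge (e.g. 2–3), it is not an edgeless graph, so tw(G) ≥ 1. Therefore the treewidth is 1.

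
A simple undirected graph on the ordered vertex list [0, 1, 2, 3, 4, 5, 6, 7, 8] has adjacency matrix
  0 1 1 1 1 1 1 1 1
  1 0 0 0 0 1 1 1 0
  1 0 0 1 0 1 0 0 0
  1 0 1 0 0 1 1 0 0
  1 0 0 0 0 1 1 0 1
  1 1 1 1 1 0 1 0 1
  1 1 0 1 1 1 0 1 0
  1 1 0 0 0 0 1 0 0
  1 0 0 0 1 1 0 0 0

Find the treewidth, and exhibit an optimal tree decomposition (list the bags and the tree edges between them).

Treewidth 3.
One optimal decomposition is:
Bags: B1 = {0, 4, 5, 6}  B2 = {0, 3, 5, 6}  B3 = {0, 1, 5, 6}  B4 = {0, 2, 3, 5}  B5 = {0, 4, 5, 8}  B6 = {0, 1, 6, 7}
Tree: B1–B2, B2–B3, B2–B4, B1–B5, B3–B6

Every bag has size at most 4, so the width is 4 − 1 = 3 and tw(G) ≤ 3. For the lower bound, the 4 vertices {0, 4, 5, 8} are pairwise adjacent, and any tree decomposition puts a clique entirely inside one bag — forcing width ≥ 3. Hence tw(G) = 3 exactly.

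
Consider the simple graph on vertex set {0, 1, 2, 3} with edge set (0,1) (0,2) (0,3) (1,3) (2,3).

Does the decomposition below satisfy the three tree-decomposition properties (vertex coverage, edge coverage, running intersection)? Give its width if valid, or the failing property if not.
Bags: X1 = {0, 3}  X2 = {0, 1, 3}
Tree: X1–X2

A tree decomposition must satisfy three properties: every vertex lies in some bag; for every edge, both endpoints lie together in some bag; and for every vertex, the bags containing it form a connected subtree. Here vertex 2 appears in no bag, so the decomposition is invalid.

No — vertex 2 appears in no bag.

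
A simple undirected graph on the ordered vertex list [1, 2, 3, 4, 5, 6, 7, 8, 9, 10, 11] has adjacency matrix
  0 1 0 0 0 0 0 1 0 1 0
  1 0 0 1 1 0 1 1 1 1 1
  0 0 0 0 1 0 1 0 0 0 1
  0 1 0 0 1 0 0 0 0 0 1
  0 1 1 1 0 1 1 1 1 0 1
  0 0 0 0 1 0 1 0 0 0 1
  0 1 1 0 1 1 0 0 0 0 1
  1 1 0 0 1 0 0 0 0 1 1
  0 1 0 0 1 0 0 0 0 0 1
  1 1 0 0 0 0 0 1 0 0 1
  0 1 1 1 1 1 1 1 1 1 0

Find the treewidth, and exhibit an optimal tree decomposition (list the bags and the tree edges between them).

The largest bag has 4 vertices, giving width 3; this decomposition certifies tw(G) ≤ 3. On the other hand G contains the 4-clique {1, 2, 8, 10}. A clique must lie in a single bag of any decomposition, so no decomposition can have width below 3. The upper and lower bounds meet at 3, so that is the treewidth.

Treewidth 3.
One such decomposition:
Bags: B1 = {2, 5, 7, 11}  B2 = {3, 5, 7, 11}  B3 = {2, 5, 8, 11}  B4 = {2, 8, 10, 11}  B5 = {2, 5, 9, 11}  B6 = {1, 2, 8, 10}  B7 = {5, 6, 7, 11}  B8 = {2, 4, 5, 11}
Tree: B1–B2, B1–B3, B3–B4, B1–B5, B4–B6, B2–B7, B1–B8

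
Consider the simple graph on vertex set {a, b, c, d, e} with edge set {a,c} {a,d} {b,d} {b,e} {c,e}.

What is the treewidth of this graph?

2

A width-2 tree decomposition is:
Bags: B1 = {b, d, e}  B2 = {a, d, e}  B3 = {a, c, e}
Tree: B1–B2, B2–B3
Each bag holds 3 vertices, so the decomposition has width 2, which upper-bounds the treewidth. The edges e–b–d–a–c–e form a cycle, so G is not a tree and its treewidth is at least 2. Combining the bounds, tw(G) = 2.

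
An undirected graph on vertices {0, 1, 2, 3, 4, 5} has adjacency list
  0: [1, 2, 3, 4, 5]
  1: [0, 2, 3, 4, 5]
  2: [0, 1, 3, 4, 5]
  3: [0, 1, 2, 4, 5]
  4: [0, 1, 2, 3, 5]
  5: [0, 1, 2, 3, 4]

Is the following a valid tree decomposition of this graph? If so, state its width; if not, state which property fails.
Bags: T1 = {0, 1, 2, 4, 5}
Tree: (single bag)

No — vertex 3 appears in no bag.

A tree decomposition must satisfy three properties: every vertex lies in some bag; for every edge, both endpoints lie together in some bag; and for every vertex, the bags containing it form a connected subtree. Here vertex 3 appears in no bag, so the decomposition is invalid.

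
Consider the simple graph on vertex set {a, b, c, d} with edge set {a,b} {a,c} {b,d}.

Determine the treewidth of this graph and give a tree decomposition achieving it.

Treewidth 1.
One optimal decomposition is:
Bags: B1 = {a, c}  B2 = {a, b}  B3 = {b, d}
Tree: B1–B2, B2–B3

The largest bag has 2 vertices, giving width 1; this decomposition certifies tw(G) ≤ 1. Since G has at least one edge (e.g. c–a), it is not an edgeless graph, so tw(G) ≥ 1. The upper and lower bounds meet at 1, so that is the treewidth.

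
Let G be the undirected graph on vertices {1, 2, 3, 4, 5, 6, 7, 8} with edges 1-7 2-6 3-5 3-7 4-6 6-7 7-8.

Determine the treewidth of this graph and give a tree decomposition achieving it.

Treewidth 1.
Bags: B1 = {7, 8}  B2 = {3, 7}  B3 = {3, 5}  B4 = {6, 7}  B5 = {1, 7}  B6 = {4, 6}  B7 = {2, 6}
Tree: B1–B2, B2–B3, B2–B4, B4–B5, B4–B6, B6–B7

Every bag has size at most 2, so the width is 2 − 1 = 1 and tw(G) ≤ 1. Since G has at least one edge (e.g. 8–7), it is not an edgeless graph, so tw(G) ≥ 1. Combining the bounds, tw(G) = 1.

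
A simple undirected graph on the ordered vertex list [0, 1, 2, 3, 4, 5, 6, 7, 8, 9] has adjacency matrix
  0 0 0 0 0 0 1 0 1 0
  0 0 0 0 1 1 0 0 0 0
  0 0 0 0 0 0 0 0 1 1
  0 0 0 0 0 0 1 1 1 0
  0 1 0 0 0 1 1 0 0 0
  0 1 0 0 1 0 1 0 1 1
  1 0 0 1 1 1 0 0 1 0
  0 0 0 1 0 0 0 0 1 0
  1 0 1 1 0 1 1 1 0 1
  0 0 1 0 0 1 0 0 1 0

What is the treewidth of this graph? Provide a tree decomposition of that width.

Treewidth 2.
One optimal decomposition is:
Bags: B1 = {0, 6, 8}  B2 = {5, 6, 8}  B3 = {4, 5, 6}  B4 = {3, 6, 8}  B5 = {5, 8, 9}  B6 = {2, 8, 9}  B7 = {3, 7, 8}  B8 = {1, 4, 5}
Tree: B1–B2, B2–B3, B1–B4, B2–B5, B5–B6, B4–B7, B3–B8

Every bag has size at most 3, so the width is 3 − 1 = 2 and tw(G) ≤ 2. For the lower bound, the 3 vertices {2, 8, 9} are pairwise adjacent, and any tree decomposition puts a clique entirely inside one bag — forcing width ≥ 2. Hence tw(G) = 2 exactly.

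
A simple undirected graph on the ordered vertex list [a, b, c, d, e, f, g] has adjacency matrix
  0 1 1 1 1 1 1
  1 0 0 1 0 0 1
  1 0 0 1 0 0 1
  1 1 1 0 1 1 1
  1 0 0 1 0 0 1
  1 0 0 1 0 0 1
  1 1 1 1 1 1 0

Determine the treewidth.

3

A width-3 tree decomposition is:
Bags: B1 = {a, d, e, g}  B2 = {a, b, d, g}  B3 = {a, c, d, g}  B4 = {a, d, f, g}
Tree: B1–B2, B2–B3, B1–B4
Every bag has size at most 4, so the width is 4 − 1 = 3 and tw(G) ≤ 3. Conversely, {a, d, e, g} is a clique of size 4, and the vertices of any clique must share a bag in every tree decomposition; so some bag has ≥ 4 vertices and tw(G) ≥ 3. Combining the bounds, tw(G) = 3.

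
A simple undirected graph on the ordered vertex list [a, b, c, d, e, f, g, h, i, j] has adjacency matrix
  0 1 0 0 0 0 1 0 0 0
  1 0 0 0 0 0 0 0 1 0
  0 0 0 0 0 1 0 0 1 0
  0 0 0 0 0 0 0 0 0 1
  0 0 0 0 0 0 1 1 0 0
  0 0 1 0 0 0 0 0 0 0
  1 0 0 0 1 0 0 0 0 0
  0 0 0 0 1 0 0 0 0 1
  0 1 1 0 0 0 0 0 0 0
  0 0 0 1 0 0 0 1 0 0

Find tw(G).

1

A width-1 tree decomposition is:
Bags: B1 = {c, f}  B2 = {c, i}  B3 = {b, i}  B4 = {a, b}  B5 = {a, g}  B6 = {e, g}  B7 = {e, h}  B8 = {h, j}  B9 = {d, j}
Tree: B1–B2, B2–B3, B3–B4, B4–B5, B5–B6, B6–B7, B7–B8, B8–B9
Every bag has size at most 2, so the width is 2 − 1 = 1 and tw(G) ≤ 1. Any graph with an edge has treewidth ≥ 1, and G has the edge f–c. The upper and lower bounds meet at 1, so that is the treewidth.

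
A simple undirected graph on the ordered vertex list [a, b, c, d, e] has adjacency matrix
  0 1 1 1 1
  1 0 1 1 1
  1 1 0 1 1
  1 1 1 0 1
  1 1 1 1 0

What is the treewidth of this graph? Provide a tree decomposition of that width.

Treewidth 4.
One optimal decomposition is:
Bags: B1 = {a, b, c, d, e}
Tree: (single bag)

A single bag containing all 5 vertices is trivially a valid decomposition of width 4. Conversely, {a, b, c, d, e} is a clique of size 5, and the vertices of any clique must share a bag in every tree decomposition; so some bag has ≥ 5 vertices and tw(G) ≥ 4. Hence tw(G) = 4 exactly.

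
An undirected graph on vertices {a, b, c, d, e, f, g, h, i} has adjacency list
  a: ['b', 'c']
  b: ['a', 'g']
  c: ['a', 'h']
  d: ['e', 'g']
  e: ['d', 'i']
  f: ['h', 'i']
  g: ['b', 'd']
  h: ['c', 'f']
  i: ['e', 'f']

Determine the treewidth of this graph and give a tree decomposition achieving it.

The largest bag has 3 vertices, giving width 2; this decomposition certifies tw(G) ≤ 2. The edges f–h–c–a–b–g–d–e–i–f form a cycle, so G is not a tree and its treewidth is at least 2. Therefore the treewidth is 2.

Treewidth 2.
Bags: B1 = {c, f, h}  B2 = {a, c, f}  B3 = {a, b, f}  B4 = {b, f, g}  B5 = {d, f, g}  B6 = {d, e, f}  B7 = {e, f, i}
Tree: B1–B2, B2–B3, B3–B4, B4–B5, B5–B6, B6–B7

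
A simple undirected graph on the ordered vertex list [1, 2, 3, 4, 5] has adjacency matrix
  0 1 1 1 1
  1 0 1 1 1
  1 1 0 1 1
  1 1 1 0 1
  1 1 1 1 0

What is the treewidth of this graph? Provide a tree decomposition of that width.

Treewidth 4.
One optimal decomposition is:
Bags: B1 = {1, 2, 3, 4, 5}
Tree: (single bag)

With just one bag of size 5, the width is 5 − 1 = 4, so tw(G) ≤ 4. For the lower bound, the 5 vertices {1, 2, 3, 4, 5} are pairwise adjacent, and any tree decomposition puts a clique entirely inside one bag — forcing width ≥ 4. Therefore the treewidth is 4.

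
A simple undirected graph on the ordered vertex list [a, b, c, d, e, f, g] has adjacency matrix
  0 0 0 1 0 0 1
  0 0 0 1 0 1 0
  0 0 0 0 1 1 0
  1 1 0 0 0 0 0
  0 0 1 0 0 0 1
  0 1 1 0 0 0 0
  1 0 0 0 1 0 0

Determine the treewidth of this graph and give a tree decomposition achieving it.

The largest bag has 3 vertices, giving width 2; this decomposition certifies tw(G) ≤ 2. The edges d–a–g–e–c–f–b–d form a cycle, so G is not a tree and its treewidth is at least 2. Combining the bounds, tw(G) = 2.

Treewidth 2.
One optimal decomposition is:
Bags: B1 = {a, d, g}  B2 = {d, e, g}  B3 = {c, d, e}  B4 = {c, d, f}  B5 = {b, d, f}
Tree: B1–B2, B2–B3, B3–B4, B4–B5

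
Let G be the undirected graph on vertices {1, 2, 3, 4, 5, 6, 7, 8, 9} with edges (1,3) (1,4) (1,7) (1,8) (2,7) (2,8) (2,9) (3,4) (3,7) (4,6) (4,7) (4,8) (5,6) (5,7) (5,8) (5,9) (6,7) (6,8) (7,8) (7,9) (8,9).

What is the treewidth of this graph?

3

A width-3 tree decomposition is:
Bags: B1 = {1, 4, 7, 8}  B2 = {4, 6, 7, 8}  B3 = {1, 3, 4, 7}  B4 = {5, 6, 7, 8}  B5 = {5, 7, 8, 9}  B6 = {2, 7, 8, 9}
Tree: B1–B2, B1–B3, B2–B4, B4–B5, B5–B6
The largest bag has 4 vertices, giving width 3; this decomposition certifies tw(G) ≤ 3. On the other hand G contains the 4-clique {2, 7, 8, 9}. A clique must lie in a single bag of any decomposition, so no decomposition can have width below 3. Combining the bounds, tw(G) = 3.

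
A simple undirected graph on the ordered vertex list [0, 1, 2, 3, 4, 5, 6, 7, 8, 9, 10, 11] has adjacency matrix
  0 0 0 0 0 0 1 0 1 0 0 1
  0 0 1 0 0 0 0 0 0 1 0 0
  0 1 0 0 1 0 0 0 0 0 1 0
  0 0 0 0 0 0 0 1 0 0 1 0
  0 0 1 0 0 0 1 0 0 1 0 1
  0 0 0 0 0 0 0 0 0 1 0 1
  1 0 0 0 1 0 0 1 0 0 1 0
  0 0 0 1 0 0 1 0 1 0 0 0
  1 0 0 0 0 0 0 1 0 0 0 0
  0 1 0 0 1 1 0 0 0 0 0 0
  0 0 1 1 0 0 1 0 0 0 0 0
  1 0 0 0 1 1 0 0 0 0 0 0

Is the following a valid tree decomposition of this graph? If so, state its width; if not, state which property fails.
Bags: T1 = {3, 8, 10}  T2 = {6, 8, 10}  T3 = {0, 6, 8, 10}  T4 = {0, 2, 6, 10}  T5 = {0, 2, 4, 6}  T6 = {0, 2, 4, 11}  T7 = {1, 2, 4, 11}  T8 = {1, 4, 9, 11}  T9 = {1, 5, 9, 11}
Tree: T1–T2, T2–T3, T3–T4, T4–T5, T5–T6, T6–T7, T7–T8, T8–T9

No — vertex 7 appears in no bag.

A tree decomposition must satisfy three properties: every vertex lies in some bag; for every edge, both endpoints lie together in some bag; and for every vertex, the bags containing it form a connected subtree. Here vertex 7 appears in no bag, so the decomposition is invalid.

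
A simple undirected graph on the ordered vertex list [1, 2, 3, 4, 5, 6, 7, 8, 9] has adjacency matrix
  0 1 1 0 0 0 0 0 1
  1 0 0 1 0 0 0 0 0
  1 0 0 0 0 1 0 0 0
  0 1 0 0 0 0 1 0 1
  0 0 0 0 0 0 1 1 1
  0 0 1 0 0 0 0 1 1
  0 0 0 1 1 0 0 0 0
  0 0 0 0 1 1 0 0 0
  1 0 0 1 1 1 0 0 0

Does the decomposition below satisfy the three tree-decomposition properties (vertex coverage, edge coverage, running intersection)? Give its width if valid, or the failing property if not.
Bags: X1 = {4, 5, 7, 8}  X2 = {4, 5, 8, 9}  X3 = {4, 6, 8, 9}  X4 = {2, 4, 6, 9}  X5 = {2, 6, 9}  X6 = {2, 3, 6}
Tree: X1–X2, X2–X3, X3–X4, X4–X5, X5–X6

A tree decomposition must satisfy three properties: every vertex lies in some bag; for every edge, both endpoints lie together in some bag; and for every vertex, the bags containing it form a connected subtree. Here vertex 1 appears in no bag, so the decomposition is invalid.

No — vertex 1 appears in no bag.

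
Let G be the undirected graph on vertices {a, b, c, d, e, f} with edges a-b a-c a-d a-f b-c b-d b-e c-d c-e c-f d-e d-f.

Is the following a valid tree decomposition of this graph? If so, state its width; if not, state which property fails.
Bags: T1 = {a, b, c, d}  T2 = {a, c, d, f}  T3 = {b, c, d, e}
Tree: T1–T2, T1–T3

Every vertex of G appears in some bag (union = {a, b, c, d, e, f}); every edge is covered by a bag; and for each vertex v the set of bags containing v is connected in the bag tree. The decomposition is therefore valid. The largest bag has 4 vertices, so the width is 3.

Yes; width 3.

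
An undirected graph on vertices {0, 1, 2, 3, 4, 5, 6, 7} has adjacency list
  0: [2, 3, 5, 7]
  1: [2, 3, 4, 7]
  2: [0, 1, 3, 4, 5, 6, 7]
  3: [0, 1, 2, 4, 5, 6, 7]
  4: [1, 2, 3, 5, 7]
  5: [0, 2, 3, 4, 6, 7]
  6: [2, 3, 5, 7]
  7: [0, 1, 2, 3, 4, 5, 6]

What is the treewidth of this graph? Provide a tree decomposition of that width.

Treewidth 4.
One optimal decomposition is:
Bags: B1 = {2, 3, 5, 6, 7}  B2 = {2, 3, 4, 5, 7}  B3 = {0, 2, 3, 5, 7}  B4 = {1, 2, 3, 4, 7}
Tree: B1–B2, B2–B3, B2–B4

The largest bag has 5 vertices, giving width 4; this decomposition certifies tw(G) ≤ 4. On the other hand G contains the 5-clique {1, 2, 3, 4, 7}. A clique must lie in a single bag of any decomposition, so no decomposition can have width below 4. Combining the bounds, tw(G) = 4.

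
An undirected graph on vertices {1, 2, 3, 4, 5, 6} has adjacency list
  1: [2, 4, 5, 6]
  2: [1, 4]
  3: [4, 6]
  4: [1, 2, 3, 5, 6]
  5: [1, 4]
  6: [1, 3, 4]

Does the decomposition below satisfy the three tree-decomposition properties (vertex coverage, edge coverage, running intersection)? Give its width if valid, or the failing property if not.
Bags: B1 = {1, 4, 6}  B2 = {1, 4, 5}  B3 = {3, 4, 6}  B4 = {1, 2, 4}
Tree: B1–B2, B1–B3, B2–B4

Yes; width 2.

Checking the three conditions: (i) the bags cover all of {1, 2, 3, 4, 5, 6}; (ii) for each edge, some bag contains both endpoints; (iii) the bags containing any fixed vertex form a subtree. All hold, so the decomposition is valid with width 3 − 1 = 2.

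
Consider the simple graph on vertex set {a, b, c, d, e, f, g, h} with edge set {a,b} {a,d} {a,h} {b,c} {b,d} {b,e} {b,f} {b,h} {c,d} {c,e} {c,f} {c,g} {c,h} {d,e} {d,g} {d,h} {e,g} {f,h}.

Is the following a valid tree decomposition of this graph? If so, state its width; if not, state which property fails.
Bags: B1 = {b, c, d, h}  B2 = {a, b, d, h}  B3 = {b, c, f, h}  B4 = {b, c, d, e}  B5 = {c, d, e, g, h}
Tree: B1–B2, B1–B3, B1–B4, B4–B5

No — bags containing vertex h are not connected in the tree.

A tree decomposition must satisfy three properties: every vertex lies in some bag; for every edge, both endpoints lie together in some bag; and for every vertex, the bags containing it form a connected subtree. Here bags containing vertex h are not connected in the tree, so the decomposition is invalid.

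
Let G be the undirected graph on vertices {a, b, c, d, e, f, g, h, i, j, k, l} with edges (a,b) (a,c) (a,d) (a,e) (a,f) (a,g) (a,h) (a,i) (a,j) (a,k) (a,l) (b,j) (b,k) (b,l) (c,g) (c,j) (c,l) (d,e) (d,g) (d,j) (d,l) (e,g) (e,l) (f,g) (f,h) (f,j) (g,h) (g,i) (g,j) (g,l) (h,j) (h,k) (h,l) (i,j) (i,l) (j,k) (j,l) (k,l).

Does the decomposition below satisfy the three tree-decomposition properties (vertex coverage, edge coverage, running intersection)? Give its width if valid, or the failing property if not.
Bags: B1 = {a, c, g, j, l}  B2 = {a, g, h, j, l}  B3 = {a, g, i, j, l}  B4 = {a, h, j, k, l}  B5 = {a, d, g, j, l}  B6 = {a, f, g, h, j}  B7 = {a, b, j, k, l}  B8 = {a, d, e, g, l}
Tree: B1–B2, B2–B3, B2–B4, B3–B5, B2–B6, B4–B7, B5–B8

Every vertex of G appears in some bag (union = {a, b, c, d, e, f, g, h, i, j, k, l}); every edge is covered by a bag; and for each vertex v the set of bags containing v is connected in the bag tree. The decomposition is therefore valid. The largest bag has 5 vertices, so the width is 4.

Yes; width 4.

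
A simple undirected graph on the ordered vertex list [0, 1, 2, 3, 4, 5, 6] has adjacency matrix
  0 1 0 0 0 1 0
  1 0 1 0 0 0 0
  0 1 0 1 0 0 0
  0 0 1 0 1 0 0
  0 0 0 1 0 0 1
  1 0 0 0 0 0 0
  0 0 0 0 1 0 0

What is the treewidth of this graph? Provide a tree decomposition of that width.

Every bag has size at most 2, so the width is 2 − 1 = 1 and tw(G) ≤ 1. Any graph with an edge has treewidth ≥ 1, and G has the edge 6–4. Therefore the treewidth is 1.

Treewidth 1.
One such decomposition:
Bags: B1 = {4, 6}  B2 = {3, 4}  B3 = {2, 3}  B4 = {1, 2}  B5 = {0, 1}  B6 = {0, 5}
Tree: B1–B2, B2–B3, B3–B4, B4–B5, B5–B6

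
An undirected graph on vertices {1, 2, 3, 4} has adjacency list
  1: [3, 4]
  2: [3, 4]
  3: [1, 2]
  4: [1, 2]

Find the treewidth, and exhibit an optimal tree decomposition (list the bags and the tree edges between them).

Treewidth 2.
Bags: B1 = {1, 2, 3}  B2 = {1, 2, 4}
Tree: B1–B2

Each bag holds 3 vertices, so the decomposition has width 2, which upper-bounds the treewidth. The edges 1–3–2–4–1 form a cycle, so G is not a tree and its treewidth is at least 2. Combining the bounds, tw(G) = 2.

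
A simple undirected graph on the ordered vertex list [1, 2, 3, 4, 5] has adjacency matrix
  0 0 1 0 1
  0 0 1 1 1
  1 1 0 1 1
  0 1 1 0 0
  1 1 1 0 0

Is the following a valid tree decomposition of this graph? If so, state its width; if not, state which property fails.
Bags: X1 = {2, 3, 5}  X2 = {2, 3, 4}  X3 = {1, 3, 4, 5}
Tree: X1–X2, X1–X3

A tree decomposition must satisfy three properties: every vertex lies in some bag; for every edge, both endpoints lie together in some bag; and for every vertex, the bags containing it form a connected subtree. Here bags containing vertex 4 are not connected in the tree, so the decomposition is invalid.

No — bags containing vertex 4 are not connected in the tree.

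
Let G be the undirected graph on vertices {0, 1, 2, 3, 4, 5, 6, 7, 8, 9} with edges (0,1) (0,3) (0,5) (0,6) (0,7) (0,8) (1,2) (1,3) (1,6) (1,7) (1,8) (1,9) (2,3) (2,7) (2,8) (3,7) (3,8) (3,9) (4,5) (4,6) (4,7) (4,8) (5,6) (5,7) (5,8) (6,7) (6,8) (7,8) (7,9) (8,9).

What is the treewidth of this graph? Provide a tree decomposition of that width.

Treewidth 4.
One such decomposition:
Bags: B1 = {0, 1, 3, 7, 8}  B2 = {1, 2, 3, 7, 8}  B3 = {0, 1, 6, 7, 8}  B4 = {0, 5, 6, 7, 8}  B5 = {4, 5, 6, 7, 8}  B6 = {1, 3, 7, 8, 9}
Tree: B1–B2, B1–B3, B3–B4, B4–B5, B2–B6

Every bag has size at most 5, so the width is 5 − 1 = 4 and tw(G) ≤ 4. For the lower bound, the 5 vertices {0, 1, 3, 7, 8} are pairwise adjacent, and any tree decomposition puts a clique entirely inside one bag — forcing width ≥ 4. Combining the bounds, tw(G) = 4.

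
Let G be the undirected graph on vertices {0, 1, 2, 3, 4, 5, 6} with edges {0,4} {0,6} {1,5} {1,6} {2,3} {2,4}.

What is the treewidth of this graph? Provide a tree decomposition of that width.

Each bag holds 2 vertices, so the decomposition has width 1, which upper-bounds the treewidth. Any graph with an edge has treewidth ≥ 1, and G has the edge 5–1. Hence tw(G) = 1 exactly.

Treewidth 1.
One such decomposition:
Bags: B1 = {1, 5}  B2 = {1, 6}  B3 = {0, 6}  B4 = {0, 4}  B5 = {2, 4}  B6 = {2, 3}
Tree: B1–B2, B2–B3, B3–B4, B4–B5, B5–B6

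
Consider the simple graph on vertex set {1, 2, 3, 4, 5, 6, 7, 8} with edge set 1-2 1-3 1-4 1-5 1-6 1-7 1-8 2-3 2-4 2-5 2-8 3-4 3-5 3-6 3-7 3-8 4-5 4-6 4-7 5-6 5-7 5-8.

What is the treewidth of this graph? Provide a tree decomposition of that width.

Every bag has size at most 5, so the width is 5 − 1 = 4 and tw(G) ≤ 4. Conversely, {1, 2, 3, 5, 8} is a clique of size 5, and the vertices of any clique must share a bag in every tree decomposition; so some bag has ≥ 5 vertices and tw(G) ≥ 4. The upper and lower bounds meet at 4, so that is the treewidth.

Treewidth 4.
One optimal decomposition is:
Bags: B1 = {1, 2, 3, 4, 5}  B2 = {1, 2, 3, 5, 8}  B3 = {1, 3, 4, 5, 6}  B4 = {1, 3, 4, 5, 7}
Tree: B1–B2, B1–B3, B3–B4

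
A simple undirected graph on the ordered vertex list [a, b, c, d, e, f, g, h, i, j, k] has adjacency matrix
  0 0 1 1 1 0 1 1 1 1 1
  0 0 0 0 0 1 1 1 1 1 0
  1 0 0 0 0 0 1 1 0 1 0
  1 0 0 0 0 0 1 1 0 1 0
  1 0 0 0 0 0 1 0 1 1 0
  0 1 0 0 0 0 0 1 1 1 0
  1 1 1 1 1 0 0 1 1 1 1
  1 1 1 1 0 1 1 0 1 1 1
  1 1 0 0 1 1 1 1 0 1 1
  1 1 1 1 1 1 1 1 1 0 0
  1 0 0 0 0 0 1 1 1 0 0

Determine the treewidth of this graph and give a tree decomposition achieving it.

Every bag has size at most 5, so the width is 5 − 1 = 4 and tw(G) ≤ 4. On the other hand G contains the 5-clique {a, e, g, i, j}. A clique must lie in a single bag of any decomposition, so no decomposition can have width below 4. The upper and lower bounds meet at 4, so that is the treewidth.

Treewidth 4.
Bags: B1 = {a, g, h, i, k}  B2 = {a, g, h, i, j}  B3 = {b, g, h, i, j}  B4 = {a, e, g, i, j}  B5 = {a, c, g, h, j}  B6 = {a, d, g, h, j}  B7 = {b, f, h, i, j}
Tree: B1–B2, B2–B3, B2–B4, B2–B5, B5–B6, B3–B7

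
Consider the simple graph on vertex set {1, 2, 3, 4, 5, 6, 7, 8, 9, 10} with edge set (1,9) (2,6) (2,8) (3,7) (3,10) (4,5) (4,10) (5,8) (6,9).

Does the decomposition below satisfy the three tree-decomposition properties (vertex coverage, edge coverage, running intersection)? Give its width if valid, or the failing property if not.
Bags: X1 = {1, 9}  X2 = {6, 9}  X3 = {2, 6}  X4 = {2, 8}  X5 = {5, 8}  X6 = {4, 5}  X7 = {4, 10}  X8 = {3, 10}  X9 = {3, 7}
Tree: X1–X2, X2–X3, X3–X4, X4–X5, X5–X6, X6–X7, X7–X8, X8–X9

Yes; width 1.

Vertex coverage: the bags together contain {1, 2, 3, 4, 5, 6, 7, 8, 9, 10}, the full vertex set. Edge coverage: each edge of G has both endpoints in at least one bag. Running intersection: for every vertex, the bags containing it form a connected subtree. All three properties hold, so this is a valid tree decomposition of width max|bag| − 1 = 1, and hence tw(G) ≤ 1.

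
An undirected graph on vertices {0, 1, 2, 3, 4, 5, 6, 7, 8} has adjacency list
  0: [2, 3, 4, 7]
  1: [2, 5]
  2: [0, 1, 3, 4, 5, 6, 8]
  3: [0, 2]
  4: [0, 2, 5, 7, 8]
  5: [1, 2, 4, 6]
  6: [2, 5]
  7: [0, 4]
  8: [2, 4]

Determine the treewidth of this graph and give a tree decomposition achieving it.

Treewidth 2.
Bags: B1 = {0, 4, 7}  B2 = {0, 2, 4}  B3 = {0, 2, 3}  B4 = {2, 4, 5}  B5 = {2, 4, 8}  B6 = {2, 5, 6}  B7 = {1, 2, 5}
Tree: B1–B2, B2–B3, B2–B4, B4–B5, B4–B6, B4–B7

The largest bag has 3 vertices, giving width 2; this decomposition certifies tw(G) ≤ 2. On the other hand G contains the 3-clique {1, 2, 5}. A clique must lie in a single bag of any decomposition, so no decomposition can have width below 2. Combining the bounds, tw(G) = 2.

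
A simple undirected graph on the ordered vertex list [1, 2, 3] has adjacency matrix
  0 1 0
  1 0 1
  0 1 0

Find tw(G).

1

A width-1 tree decomposition is:
Bags: B1 = {2, 3}  B2 = {1, 2}
Tree: B1–B2
The largest bag has 2 vertices, giving width 1; this decomposition certifies tw(G) ≤ 1. Since G has at least one edge (e.g. 2–3), it is not an edgeless graph, so tw(G) ≥ 1. Hence tw(G) = 1 exactly.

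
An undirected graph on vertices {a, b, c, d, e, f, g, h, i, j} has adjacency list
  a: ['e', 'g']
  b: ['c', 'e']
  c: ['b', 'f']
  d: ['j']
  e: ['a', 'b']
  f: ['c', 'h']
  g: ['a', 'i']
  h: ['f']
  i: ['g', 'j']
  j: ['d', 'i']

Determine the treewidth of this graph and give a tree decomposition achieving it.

Treewidth 1.
One optimal decomposition is:
Bags: B1 = {f, h}  B2 = {c, f}  B3 = {b, c}  B4 = {b, e}  B5 = {a, e}  B6 = {a, g}  B7 = {g, i}  B8 = {i, j}  B9 = {d, j}
Tree: B1–B2, B2–B3, B3–B4, B4–B5, B5–B6, B6–B7, B7–B8, B8–B9

The largest bag has 2 vertices, giving width 1; this decomposition certifies tw(G) ≤ 1. Any graph with an edge has treewidth ≥ 1, and G has the edge h–f. Hence tw(G) = 1 exactly.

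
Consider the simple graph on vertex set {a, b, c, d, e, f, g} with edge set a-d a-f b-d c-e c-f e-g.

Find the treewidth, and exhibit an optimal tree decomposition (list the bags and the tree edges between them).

Treewidth 1.
One optimal decomposition is:
Bags: B1 = {b, d}  B2 = {a, d}  B3 = {a, f}  B4 = {c, f}  B5 = {c, e}  B6 = {e, g}
Tree: B1–B2, B2–B3, B3–B4, B4–B5, B5–B6

Every bag has size at most 2, so the width is 2 − 1 = 1 and tw(G) ≤ 1. G has an edge, so its treewidth is at least 1. The upper and lower bounds meet at 1, so that is the treewidth.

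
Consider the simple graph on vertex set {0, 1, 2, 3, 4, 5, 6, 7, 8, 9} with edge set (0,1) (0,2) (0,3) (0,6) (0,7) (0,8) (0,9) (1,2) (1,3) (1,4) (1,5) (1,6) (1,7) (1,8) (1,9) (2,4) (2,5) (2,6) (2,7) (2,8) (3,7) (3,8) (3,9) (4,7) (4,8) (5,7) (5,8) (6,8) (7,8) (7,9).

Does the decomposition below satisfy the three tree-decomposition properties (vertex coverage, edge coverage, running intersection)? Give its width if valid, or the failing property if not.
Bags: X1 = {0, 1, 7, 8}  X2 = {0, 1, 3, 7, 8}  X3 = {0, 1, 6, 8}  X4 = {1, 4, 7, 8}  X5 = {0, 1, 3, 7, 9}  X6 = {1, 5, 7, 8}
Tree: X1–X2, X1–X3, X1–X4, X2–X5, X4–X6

No — vertex 2 appears in no bag.

A tree decomposition must satisfy three properties: every vertex lies in some bag; for every edge, both endpoints lie together in some bag; and for every vertex, the bags containing it form a connected subtree. Here vertex 2 appears in no bag, so the decomposition is invalid.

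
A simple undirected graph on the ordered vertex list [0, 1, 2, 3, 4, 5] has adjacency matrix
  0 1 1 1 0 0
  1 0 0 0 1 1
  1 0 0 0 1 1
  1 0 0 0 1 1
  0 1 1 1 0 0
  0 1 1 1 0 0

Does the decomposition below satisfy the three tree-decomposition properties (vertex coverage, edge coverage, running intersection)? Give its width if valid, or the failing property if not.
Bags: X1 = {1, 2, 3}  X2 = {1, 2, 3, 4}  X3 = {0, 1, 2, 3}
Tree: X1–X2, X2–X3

A tree decomposition must satisfy three properties: every vertex lies in some bag; for every edge, both endpoints lie together in some bag; and for every vertex, the bags containing it form a connected subtree. Here vertex 5 appears in no bag, so the decomposition is invalid.

No — vertex 5 appears in no bag.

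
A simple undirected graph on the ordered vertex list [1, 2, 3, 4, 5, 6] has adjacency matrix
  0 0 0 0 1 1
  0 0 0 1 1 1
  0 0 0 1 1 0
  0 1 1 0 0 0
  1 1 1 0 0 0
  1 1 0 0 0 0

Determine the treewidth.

2

A width-2 tree decomposition is:
Bags: B1 = {2, 3, 4}  B2 = {2, 3, 5}  B3 = {2, 5, 6}  B4 = {1, 5, 6}
Tree: B1–B2, B2–B3, B3–B4
Every bag has size at most 3, so the width is 3 − 1 = 2 and tw(G) ≤ 2. The edges 4–3–5–2–4 form a cycle, so G is not a tree and its treewidth is at least 2. The upper and lower bounds meet at 2, so that is the treewidth.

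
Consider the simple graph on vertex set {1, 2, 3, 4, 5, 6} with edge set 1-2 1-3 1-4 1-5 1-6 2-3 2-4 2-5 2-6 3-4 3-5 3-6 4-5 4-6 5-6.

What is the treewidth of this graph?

5

A width-5 tree decomposition is:
Bags: B1 = {1, 2, 3, 4, 5, 6}
Tree: (single bag)
With just one bag of size 6, the width is 6 − 1 = 5, so tw(G) ≤ 5. On the other hand G contains the 6-clique {1, 2, 3, 4, 5, 6}. A clique must lie in a single bag of any decomposition, so no decomposition can have width below 5. Combining the bounds, tw(G) = 5.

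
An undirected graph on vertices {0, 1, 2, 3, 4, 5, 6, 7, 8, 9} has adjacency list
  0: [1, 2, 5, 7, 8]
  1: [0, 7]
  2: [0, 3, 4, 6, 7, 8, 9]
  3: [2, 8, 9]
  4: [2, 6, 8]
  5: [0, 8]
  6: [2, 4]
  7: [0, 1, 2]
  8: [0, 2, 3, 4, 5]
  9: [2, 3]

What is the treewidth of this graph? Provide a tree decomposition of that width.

Treewidth 2.
One such decomposition:
Bags: B1 = {2, 3, 8}  B2 = {2, 4, 8}  B3 = {0, 2, 8}  B4 = {2, 4, 6}  B5 = {2, 3, 9}  B6 = {0, 5, 8}  B7 = {0, 2, 7}  B8 = {0, 1, 7}
Tree: B1–B2, B2–B3, B2–B4, B1–B5, B3–B6, B3–B7, B7–B8

Every bag has size at most 3, so the width is 3 − 1 = 2 and tw(G) ≤ 2. Conversely, {0, 1, 7} is a clique of size 3, and the vertices of any clique must share a bag in every tree decomposition; so some bag has ≥ 3 vertices and tw(G) ≥ 2. The upper and lower bounds meet at 2, so that is the treewidth.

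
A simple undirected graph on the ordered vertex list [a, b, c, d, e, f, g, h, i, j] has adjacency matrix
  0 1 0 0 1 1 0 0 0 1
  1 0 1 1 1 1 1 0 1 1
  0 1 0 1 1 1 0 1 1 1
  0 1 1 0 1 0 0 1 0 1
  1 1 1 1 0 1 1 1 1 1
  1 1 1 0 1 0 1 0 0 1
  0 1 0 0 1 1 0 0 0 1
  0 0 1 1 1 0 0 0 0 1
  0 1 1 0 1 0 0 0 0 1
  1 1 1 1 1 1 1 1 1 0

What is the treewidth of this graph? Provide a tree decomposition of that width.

The largest bag has 5 vertices, giving width 4; this decomposition certifies tw(G) ≤ 4. On the other hand G contains the 5-clique {c, d, e, h, j}. A clique must lie in a single bag of any decomposition, so no decomposition can have width below 4. The upper and lower bounds meet at 4, so that is the treewidth.

Treewidth 4.
Bags: B1 = {b, e, f, g, j}  B2 = {a, b, e, f, j}  B3 = {b, c, e, f, j}  B4 = {b, c, d, e, j}  B5 = {c, d, e, h, j}  B6 = {b, c, e, i, j}
Tree: B1–B2, B1–B3, B3–B4, B4–B5, B3–B6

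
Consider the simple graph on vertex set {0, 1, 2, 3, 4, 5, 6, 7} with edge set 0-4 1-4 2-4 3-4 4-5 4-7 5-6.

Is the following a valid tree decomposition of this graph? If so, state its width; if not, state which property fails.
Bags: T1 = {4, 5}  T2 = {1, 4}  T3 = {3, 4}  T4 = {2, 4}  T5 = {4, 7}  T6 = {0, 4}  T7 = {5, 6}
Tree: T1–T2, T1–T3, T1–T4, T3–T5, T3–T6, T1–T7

Vertex coverage: the bags together contain {0, 1, 2, 3, 4, 5, 6, 7}, the full vertex set. Edge coverage: each edge of G has both endpoints in at least one bag. Running intersection: for every vertex, the bags containing it form a connected subtree. All three properties hold, so this is a valid tree decomposition of width max|bag| − 1 = 1, and hence tw(G) ≤ 1.

Yes; width 1.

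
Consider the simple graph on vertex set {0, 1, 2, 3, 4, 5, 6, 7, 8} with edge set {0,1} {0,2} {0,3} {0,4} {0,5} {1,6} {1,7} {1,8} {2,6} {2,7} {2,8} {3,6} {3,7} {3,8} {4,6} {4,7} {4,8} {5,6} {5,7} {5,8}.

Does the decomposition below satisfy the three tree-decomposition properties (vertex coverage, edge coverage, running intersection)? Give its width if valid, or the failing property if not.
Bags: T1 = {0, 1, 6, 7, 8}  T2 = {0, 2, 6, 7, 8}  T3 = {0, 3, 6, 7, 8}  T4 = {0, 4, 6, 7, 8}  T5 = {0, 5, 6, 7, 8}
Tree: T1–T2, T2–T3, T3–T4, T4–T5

Checking the three conditions: (i) the bags cover all of {0, 1, 2, 3, 4, 5, 6, 7, 8}; (ii) for each edge, some bag contains both endpoints; (iii) the bags containing any fixed vertex form a subtree. All hold, so the decomposition is valid with width 5 − 1 = 4.

Yes; width 4.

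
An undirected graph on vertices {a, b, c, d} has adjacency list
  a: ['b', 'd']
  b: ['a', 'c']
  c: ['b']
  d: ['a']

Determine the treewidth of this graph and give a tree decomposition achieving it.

Treewidth 1.
One such decomposition:
Bags: B1 = {b, c}  B2 = {a, b}  B3 = {a, d}
Tree: B1–B2, B2–B3

Each bag holds 2 vertices, so the decomposition has width 1, which upper-bounds the treewidth. G has an edge, so its treewidth is at least 1. The upper and lower bounds meet at 1, so that is the treewidth.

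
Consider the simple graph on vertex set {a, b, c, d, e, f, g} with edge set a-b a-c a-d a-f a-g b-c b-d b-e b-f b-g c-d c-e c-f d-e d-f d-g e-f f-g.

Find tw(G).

4

A width-4 tree decomposition is:
Bags: B1 = {a, b, d, f, g}  B2 = {a, b, c, d, f}  B3 = {b, c, d, e, f}
Tree: B1–B2, B2–B3
Every bag has size at most 5, so the width is 5 − 1 = 4 and tw(G) ≤ 4. On the other hand G contains the 5-clique {a, b, d, f, g}. A clique must lie in a single bag of any decomposition, so no decomposition can have width below 4. The upper and lower bounds meet at 4, so that is the treewidth.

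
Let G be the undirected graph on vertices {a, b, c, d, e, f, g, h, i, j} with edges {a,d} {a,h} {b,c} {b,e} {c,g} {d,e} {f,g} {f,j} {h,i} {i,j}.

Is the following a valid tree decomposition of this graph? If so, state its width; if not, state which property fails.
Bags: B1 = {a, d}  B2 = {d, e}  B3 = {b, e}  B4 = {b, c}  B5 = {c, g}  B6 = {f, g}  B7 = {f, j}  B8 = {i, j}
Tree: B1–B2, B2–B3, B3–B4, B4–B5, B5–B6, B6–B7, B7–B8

A tree decomposition must satisfy three properties: every vertex lies in some bag; for every edge, both endpoints lie together in some bag; and for every vertex, the bags containing it form a connected subtree. Here vertex h appears in no bag, so the decomposition is invalid.

No — vertex h appears in no bag.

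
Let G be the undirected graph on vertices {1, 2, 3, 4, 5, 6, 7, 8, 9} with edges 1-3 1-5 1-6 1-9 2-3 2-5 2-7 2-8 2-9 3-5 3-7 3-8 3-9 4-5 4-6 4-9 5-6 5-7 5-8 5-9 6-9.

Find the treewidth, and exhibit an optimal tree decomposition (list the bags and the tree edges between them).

Treewidth 3.
One optimal decomposition is:
Bags: B1 = {1, 5, 6, 9}  B2 = {4, 5, 6, 9}  B3 = {1, 3, 5, 9}  B4 = {2, 3, 5, 9}  B5 = {2, 3, 5, 7}  B6 = {2, 3, 5, 8}
Tree: B1–B2, B1–B3, B3–B4, B4–B5, B5–B6

The largest bag has 4 vertices, giving width 3; this decomposition certifies tw(G) ≤ 3. For the lower bound, the 4 vertices {1, 3, 5, 9} are pairwise adjacent, and any tree decomposition puts a clique entirely inside one bag — forcing width ≥ 3. The upper and lower bounds meet at 3, so that is the treewidth.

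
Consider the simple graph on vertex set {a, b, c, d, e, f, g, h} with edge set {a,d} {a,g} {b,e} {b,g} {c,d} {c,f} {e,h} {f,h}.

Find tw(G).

2

A width-2 tree decomposition is:
Bags: B1 = {b, e, h}  B2 = {b, f, h}  B3 = {b, c, f}  B4 = {b, c, d}  B5 = {a, b, d}  B6 = {a, b, g}
Tree: B1–B2, B2–B3, B3–B4, B4–B5, B5–B6
Each bag holds 3 vertices, so the decomposition has width 2, which upper-bounds the treewidth. For the lower bound, G contains the cycle b–e–h–f–c–d–a–g–b, so G is not a forest; only forests have treewidth ≤ 1, hence tw(G) ≥ 2. The upper and lower bounds meet at 2, so that is the treewidth.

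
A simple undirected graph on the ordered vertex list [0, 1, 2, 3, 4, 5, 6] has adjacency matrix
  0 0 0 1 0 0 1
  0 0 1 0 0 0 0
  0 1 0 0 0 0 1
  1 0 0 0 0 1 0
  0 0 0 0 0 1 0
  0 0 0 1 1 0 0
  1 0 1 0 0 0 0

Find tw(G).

1

A width-1 tree decomposition is:
Bags: B1 = {4, 5}  B2 = {3, 5}  B3 = {0, 3}  B4 = {0, 6}  B5 = {2, 6}  B6 = {1, 2}
Tree: B1–B2, B2–B3, B3–B4, B4–B5, B5–B6
Every bag has size at most 2, so the width is 2 − 1 = 1 and tw(G) ≤ 1. G has an edge, so its treewidth is at least 1. Combining the bounds, tw(G) = 1.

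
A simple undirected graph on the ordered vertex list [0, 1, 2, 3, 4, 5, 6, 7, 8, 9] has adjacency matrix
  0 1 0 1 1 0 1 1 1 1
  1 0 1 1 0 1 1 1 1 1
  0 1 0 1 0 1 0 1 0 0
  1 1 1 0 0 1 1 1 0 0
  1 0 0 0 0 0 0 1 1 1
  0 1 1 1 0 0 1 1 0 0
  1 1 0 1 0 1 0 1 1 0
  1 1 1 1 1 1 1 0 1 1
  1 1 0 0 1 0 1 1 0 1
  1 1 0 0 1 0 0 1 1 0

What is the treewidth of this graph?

4

A width-4 tree decomposition is:
Bags: B1 = {0, 1, 3, 6, 7}  B2 = {0, 1, 6, 7, 8}  B3 = {0, 1, 7, 8, 9}  B4 = {1, 3, 5, 6, 7}  B5 = {1, 2, 3, 5, 7}  B6 = {0, 4, 7, 8, 9}
Tree: B1–B2, B2–B3, B1–B4, B4–B5, B3–B6
The largest bag has 5 vertices, giving width 4; this decomposition certifies tw(G) ≤ 4. Conversely, {0, 1, 7, 8, 9} is a clique of size 5, and the vertices of any clique must share a bag in every tree decomposition; so some bag has ≥ 5 vertices and tw(G) ≥ 4. The upper and lower bounds meet at 4, so that is the treewidth.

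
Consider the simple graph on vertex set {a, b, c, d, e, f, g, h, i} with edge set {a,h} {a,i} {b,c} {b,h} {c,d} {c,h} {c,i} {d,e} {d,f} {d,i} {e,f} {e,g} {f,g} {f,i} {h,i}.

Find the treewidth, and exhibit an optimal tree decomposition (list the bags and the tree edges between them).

The largest bag has 3 vertices, giving width 2; this decomposition certifies tw(G) ≤ 2. Conversely, {e, f, g} is a clique of size 3, and the vertices of any clique must share a bag in every tree decomposition; so some bag has ≥ 3 vertices and tw(G) ≥ 2. The upper and lower bounds meet at 2, so that is the treewidth.

Treewidth 2.
Bags: B1 = {d, e, f}  B2 = {d, f, i}  B3 = {c, d, i}  B4 = {c, h, i}  B5 = {b, c, h}  B6 = {a, h, i}  B7 = {e, f, g}
Tree: B1–B2, B2–B3, B3–B4, B4–B5, B4–B6, B1–B7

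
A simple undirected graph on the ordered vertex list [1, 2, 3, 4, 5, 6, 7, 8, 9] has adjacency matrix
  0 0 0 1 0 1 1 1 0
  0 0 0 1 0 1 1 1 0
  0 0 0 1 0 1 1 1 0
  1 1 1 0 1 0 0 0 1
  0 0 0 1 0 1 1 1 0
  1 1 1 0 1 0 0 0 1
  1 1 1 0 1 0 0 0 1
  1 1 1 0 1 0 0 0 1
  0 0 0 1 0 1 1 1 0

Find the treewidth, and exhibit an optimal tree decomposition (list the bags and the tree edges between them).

Treewidth 4.
Bags: B1 = {1, 4, 6, 7, 8}  B2 = {4, 6, 7, 8, 9}  B3 = {2, 4, 6, 7, 8}  B4 = {4, 5, 6, 7, 8}  B5 = {3, 4, 6, 7, 8}
Tree: B1–B2, B2–B3, B3–B4, B4–B5

Every bag has size at most 5, so the width is 5 − 1 = 4 and tw(G) ≤ 4. For the lower bound: the 5 vertex sets {1,7}, {4,9}, {2,6}, {8}, {5} are disjoint, each induces a connected subgraph, and every pair is joined by at least one edge of G. Contracting each set to a single vertex therefore yields K_{5} as a minor, and since treewidth is minor-monotone, tw(G) ≥ tw(K_{5}) = 4. Therefore the treewidth is 4.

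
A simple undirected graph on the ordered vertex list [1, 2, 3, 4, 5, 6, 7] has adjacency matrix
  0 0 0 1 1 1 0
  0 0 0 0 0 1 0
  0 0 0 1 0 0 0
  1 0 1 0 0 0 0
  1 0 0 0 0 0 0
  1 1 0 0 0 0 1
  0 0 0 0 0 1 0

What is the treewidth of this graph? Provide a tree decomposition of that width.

Treewidth 1.
One such decomposition:
Bags: B1 = {1, 6}  B2 = {1, 4}  B3 = {1, 5}  B4 = {3, 4}  B5 = {6, 7}  B6 = {2, 6}
Tree: B1–B2, B1–B3, B2–B4, B1–B5, B1–B6

Every bag has size at most 2, so the width is 2 − 1 = 1 and tw(G) ≤ 1. G has an edge, so its treewidth is at least 1. Hence tw(G) = 1 exactly.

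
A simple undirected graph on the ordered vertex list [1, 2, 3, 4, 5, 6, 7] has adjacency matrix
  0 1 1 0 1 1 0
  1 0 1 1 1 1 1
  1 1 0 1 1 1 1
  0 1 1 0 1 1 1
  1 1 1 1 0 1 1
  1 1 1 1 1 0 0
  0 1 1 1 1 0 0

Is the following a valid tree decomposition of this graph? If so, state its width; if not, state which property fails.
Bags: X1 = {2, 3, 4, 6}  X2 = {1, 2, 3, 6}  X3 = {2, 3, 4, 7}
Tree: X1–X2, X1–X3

No — vertex 5 appears in no bag.

A tree decomposition must satisfy three properties: every vertex lies in some bag; for every edge, both endpoints lie together in some bag; and for every vertex, the bags containing it form a connected subtree. Here vertex 5 appears in no bag, so the decomposition is invalid.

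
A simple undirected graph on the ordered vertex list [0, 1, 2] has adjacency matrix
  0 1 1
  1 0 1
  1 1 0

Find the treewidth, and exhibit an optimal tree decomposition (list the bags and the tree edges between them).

Treewidth 2.
Bags: B1 = {0, 1, 2}
Tree: (single bag)

A single bag containing all 3 vertices is trivially a valid decomposition of width 2. For the lower bound, the 3 vertices {0, 1, 2} are pairwise adjacent, and any tree decomposition puts a clique entirely inside one bag — forcing width ≥ 2. The upper and lower bounds meet at 2, so that is the treewidth.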